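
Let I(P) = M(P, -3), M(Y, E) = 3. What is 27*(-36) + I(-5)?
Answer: -969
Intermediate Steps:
I(P) = 3
27*(-36) + I(-5) = 27*(-36) + 3 = -972 + 3 = -969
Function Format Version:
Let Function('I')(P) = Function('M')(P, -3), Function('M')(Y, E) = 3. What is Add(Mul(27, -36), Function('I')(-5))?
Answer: -969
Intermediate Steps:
Function('I')(P) = 3
Add(Mul(27, -36), Function('I')(-5)) = Add(Mul(27, -36), 3) = Add(-972, 3) = -969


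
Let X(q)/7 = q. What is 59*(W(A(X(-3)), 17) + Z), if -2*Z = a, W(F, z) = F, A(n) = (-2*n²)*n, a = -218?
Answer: 1099229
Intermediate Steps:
X(q) = 7*q
A(n) = -2*n³
Z = 109 (Z = -½*(-218) = 109)
59*(W(A(X(-3)), 17) + Z) = 59*(-2*(7*(-3))³ + 109) = 59*(-2*(-21)³ + 109) = 59*(-2*(-9261) + 109) = 59*(18522 + 109) = 59*18631 = 1099229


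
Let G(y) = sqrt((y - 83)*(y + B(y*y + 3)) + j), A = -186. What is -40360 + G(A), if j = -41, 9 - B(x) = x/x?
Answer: -40360 + sqrt(47841) ≈ -40141.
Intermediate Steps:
B(x) = 8 (B(x) = 9 - x/x = 9 - 1*1 = 9 - 1 = 8)
G(y) = sqrt(-41 + (-83 + y)*(8 + y)) (G(y) = sqrt((y - 83)*(y + 8) - 41) = sqrt((-83 + y)*(8 + y) - 41) = sqrt(-41 + (-83 + y)*(8 + y)))
-40360 + G(A) = -40360 + sqrt(-705 + (-186)**2 - 75*(-186)) = -40360 + sqrt(-705 + 34596 + 13950) = -40360 + sqrt(47841)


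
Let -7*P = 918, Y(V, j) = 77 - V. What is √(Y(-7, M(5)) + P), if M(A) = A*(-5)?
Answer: I*√2310/7 ≈ 6.8661*I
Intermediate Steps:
M(A) = -5*A
P = -918/7 (P = -⅐*918 = -918/7 ≈ -131.14)
√(Y(-7, M(5)) + P) = √((77 - 1*(-7)) - 918/7) = √((77 + 7) - 918/7) = √(84 - 918/7) = √(-330/7) = I*√2310/7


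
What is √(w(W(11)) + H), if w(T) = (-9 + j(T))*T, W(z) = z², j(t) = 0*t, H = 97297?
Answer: 4*√6013 ≈ 310.17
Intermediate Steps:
j(t) = 0
w(T) = -9*T (w(T) = (-9 + 0)*T = -9*T)
√(w(W(11)) + H) = √(-9*11² + 97297) = √(-9*121 + 97297) = √(-1089 + 97297) = √96208 = 4*√6013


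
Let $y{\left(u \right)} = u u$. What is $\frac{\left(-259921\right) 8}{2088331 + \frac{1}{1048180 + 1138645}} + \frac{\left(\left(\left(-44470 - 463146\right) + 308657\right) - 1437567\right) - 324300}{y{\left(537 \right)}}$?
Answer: $- \frac{95055592797364372}{12193775120202843} \approx -7.7954$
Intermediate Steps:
$y{\left(u \right)} = u^{2}$
$\frac{\left(-259921\right) 8}{2088331 + \frac{1}{1048180 + 1138645}} + \frac{\left(\left(\left(-44470 - 463146\right) + 308657\right) - 1437567\right) - 324300}{y{\left(537 \right)}} = \frac{\left(-259921\right) 8}{2088331 + \frac{1}{1048180 + 1138645}} + \frac{\left(\left(\left(-44470 - 463146\right) + 308657\right) - 1437567\right) - 324300}{537^{2}} = - \frac{2079368}{2088331 + \frac{1}{2186825}} + \frac{\left(\left(-507616 + 308657\right) - 1437567\right) - 324300}{288369} = - \frac{2079368}{2088331 + \frac{1}{2186825}} + \left(\left(-198959 - 1437567\right) - 324300\right) \frac{1}{288369} = - \frac{2079368}{\frac{4566814439076}{2186825}} + \left(-1636526 - 324300\right) \frac{1}{288369} = \left(-2079368\right) \frac{2186825}{4566814439076} - \frac{1960826}{288369} = - \frac{1136803481650}{1141703609769} - \frac{1960826}{288369} = - \frac{95055592797364372}{12193775120202843}$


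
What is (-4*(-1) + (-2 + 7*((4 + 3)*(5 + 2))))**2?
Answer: 119025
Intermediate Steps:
(-4*(-1) + (-2 + 7*((4 + 3)*(5 + 2))))**2 = (4 + (-2 + 7*(7*7)))**2 = (4 + (-2 + 7*49))**2 = (4 + (-2 + 343))**2 = (4 + 341)**2 = 345**2 = 119025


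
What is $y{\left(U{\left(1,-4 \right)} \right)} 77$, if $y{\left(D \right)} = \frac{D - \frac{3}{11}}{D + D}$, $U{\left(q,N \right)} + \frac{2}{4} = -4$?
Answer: $\frac{245}{6} \approx 40.833$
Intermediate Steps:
$U{\left(q,N \right)} = - \frac{9}{2}$ ($U{\left(q,N \right)} = - \frac{1}{2} - 4 = - \frac{9}{2}$)
$y{\left(D \right)} = \frac{- \frac{3}{11} + D}{2 D}$ ($y{\left(D \right)} = \frac{D - \frac{3}{11}}{2 D} = \left(D - \frac{3}{11}\right) \frac{1}{2 D} = \left(- \frac{3}{11} + D\right) \frac{1}{2 D} = \frac{- \frac{3}{11} + D}{2 D}$)
$y{\left(U{\left(1,-4 \right)} \right)} 77 = \frac{-3 + 11 \left(- \frac{9}{2}\right)}{22 \left(- \frac{9}{2}\right)} 77 = \frac{1}{22} \left(- \frac{2}{9}\right) \left(-3 - \frac{99}{2}\right) 77 = \frac{1}{22} \left(- \frac{2}{9}\right) \left(- \frac{105}{2}\right) 77 = \frac{35}{66} \cdot 77 = \frac{245}{6}$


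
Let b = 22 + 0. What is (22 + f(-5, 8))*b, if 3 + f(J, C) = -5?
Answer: 308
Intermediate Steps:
f(J, C) = -8 (f(J, C) = -3 - 5 = -8)
b = 22
(22 + f(-5, 8))*b = (22 - 8)*22 = 14*22 = 308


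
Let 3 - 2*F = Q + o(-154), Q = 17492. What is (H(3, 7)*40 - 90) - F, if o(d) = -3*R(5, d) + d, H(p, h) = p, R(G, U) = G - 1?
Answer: 17383/2 ≈ 8691.5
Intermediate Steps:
R(G, U) = -1 + G
o(d) = -12 + d (o(d) = -3*(-1 + 5) + d = -3*4 + d = -12 + d)
F = -17323/2 (F = 3/2 - (17492 + (-12 - 154))/2 = 3/2 - (17492 - 166)/2 = 3/2 - ½*17326 = 3/2 - 8663 = -17323/2 ≈ -8661.5)
(H(3, 7)*40 - 90) - F = (3*40 - 90) - 1*(-17323/2) = (120 - 90) + 17323/2 = 30 + 17323/2 = 17383/2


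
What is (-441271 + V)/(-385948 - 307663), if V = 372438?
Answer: 68833/693611 ≈ 0.099239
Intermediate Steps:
(-441271 + V)/(-385948 - 307663) = (-441271 + 372438)/(-385948 - 307663) = -68833/(-693611) = -68833*(-1/693611) = 68833/693611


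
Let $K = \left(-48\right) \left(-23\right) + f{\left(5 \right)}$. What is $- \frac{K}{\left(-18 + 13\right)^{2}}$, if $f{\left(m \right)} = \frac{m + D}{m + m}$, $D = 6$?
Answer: $- \frac{11051}{250} \approx -44.204$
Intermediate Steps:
$f{\left(m \right)} = \frac{6 + m}{2 m}$ ($f{\left(m \right)} = \frac{m + 6}{m + m} = \frac{6 + m}{2 m}$)
$K = \frac{11051}{10}$ ($K = \left(-48\right) \left(-23\right) + \frac{6 + 5}{2 \cdot 5} = 1104 + \frac{1}{2} \cdot \frac{1}{5} \cdot 11 = 1104 + \frac{11}{10} = \frac{11051}{10} \approx 1105.1$)
$- \frac{K}{\left(-18 + 13\right)^{2}} = - \frac{11051}{10 \left(-18 + 13\right)^{2}} = - \frac{11051}{10 \left(-5\right)^{2}} = - \frac{11051}{10 \cdot 25} = \left(-1\right) \frac{11051}{250} = - \frac{11051}{250}$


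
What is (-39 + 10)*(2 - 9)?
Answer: 203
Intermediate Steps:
(-39 + 10)*(2 - 9) = -29*(-7) = 203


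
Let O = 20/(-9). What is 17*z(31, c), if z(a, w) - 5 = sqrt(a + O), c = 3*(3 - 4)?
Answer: 85 + 17*sqrt(259)/3 ≈ 176.20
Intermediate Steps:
c = -3 (c = 3*(-1) = -3)
O = -20/9 (O = 20*(-1/9) = -20/9 ≈ -2.2222)
z(a, w) = 5 + sqrt(-20/9 + a) (z(a, w) = 5 + sqrt(a - 20/9) = 5 + sqrt(-20/9 + a))
17*z(31, c) = 17*(5 + sqrt(-20 + 9*31)/3) = 17*(5 + sqrt(-20 + 279)/3) = 17*(5 + sqrt(259)/3) = 85 + 17*sqrt(259)/3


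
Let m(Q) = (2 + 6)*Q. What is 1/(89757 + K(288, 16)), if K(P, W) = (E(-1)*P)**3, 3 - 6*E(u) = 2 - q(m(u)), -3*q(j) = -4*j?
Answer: -1/99807587 ≈ -1.0019e-8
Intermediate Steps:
m(Q) = 8*Q
q(j) = 4*j/3 (q(j) = -(-4)*j/3 = 4*j/3)
E(u) = 1/6 + 16*u/9 (E(u) = 1/2 - (2 - 4*8*u/3)/6 = 1/2 - (2 - 32*u/3)/6 = 1/2 + (-1/3 + 16*u/9) = 1/6 + 16*u/9)
K(P, W) = -24389*P**3/5832 (K(P, W) = ((1/6 + (16/9)*(-1))*P)**3 = ((1/6 - 16/9)*P)**3 = (-29*P/18)**3 = -24389*P**3/5832)
1/(89757 + K(288, 16)) = 1/(89757 - 24389/5832*288**3) = 1/(89757 - 24389/5832*23887872) = 1/(89757 - 99897344) = 1/(-99807587) = -1/99807587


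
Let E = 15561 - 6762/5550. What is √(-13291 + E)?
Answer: √77649051/185 ≈ 47.632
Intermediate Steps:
E = 14392798/925 (E = 15561 - 6762*1/5550 = 15561 - 1127/925 = 14392798/925 ≈ 15560.)
√(-13291 + E) = √(-13291 + 14392798/925) = √(2098623/925) = √77649051/185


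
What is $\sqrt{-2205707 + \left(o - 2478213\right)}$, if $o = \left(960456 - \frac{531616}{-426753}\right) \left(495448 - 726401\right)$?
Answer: $\frac{2 i \sqrt{1122177302859616940126}}{142251} \approx 4.7098 \cdot 10^{5} i$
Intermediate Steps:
$o = - \frac{94662556270787752}{426753}$ ($o = \left(960456 - - \frac{531616}{426753}\right) \left(-230953\right) = \left(960456 + \frac{531616}{426753}\right) \left(-230953\right) = \frac{409878010984}{426753} \left(-230953\right) = - \frac{94662556270787752}{426753} \approx -2.2182 \cdot 10^{11}$)
$\sqrt{-2205707 + \left(o - 2478213\right)} = \sqrt{-2205707 - \frac{94663613855620141}{426753}} = \sqrt{- \frac{94664555147699512}{426753}} = \frac{2 i \sqrt{1122177302859616940126}}{142251}$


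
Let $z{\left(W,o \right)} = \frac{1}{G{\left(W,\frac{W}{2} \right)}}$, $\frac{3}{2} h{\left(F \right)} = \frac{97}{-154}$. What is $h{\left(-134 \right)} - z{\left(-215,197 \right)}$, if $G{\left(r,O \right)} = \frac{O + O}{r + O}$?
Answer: $- \frac{887}{462} \approx -1.9199$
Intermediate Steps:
$h{\left(F \right)} = - \frac{97}{231}$ ($h{\left(F \right)} = \frac{2 \frac{97}{-154}}{3} = \frac{2 \cdot 97 \left(- \frac{1}{154}\right)}{3} = \frac{2}{3} \left(- \frac{97}{154}\right) = - \frac{97}{231}$)
$G{\left(r,O \right)} = \frac{2 O}{O + r}$
$z{\left(W,o \right)} = \frac{3}{2}$ ($z{\left(W,o \right)} = \frac{1}{2 \frac{W}{2} \frac{1}{\frac{W}{2} + W}} = \frac{1}{2 \frac{W}{2} \frac{1}{\frac{3}{2} W}} = \frac{1}{2 \frac{W}{2} \frac{2}{3 W}} = \frac{1}{\frac{2}{3}} = \frac{3}{2}$)
$h{\left(-134 \right)} - z{\left(-215,197 \right)} = - \frac{97}{231} - \frac{3}{2} = - \frac{887}{462}$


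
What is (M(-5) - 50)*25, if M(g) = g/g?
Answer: -1225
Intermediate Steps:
M(g) = 1
(M(-5) - 50)*25 = (1 - 50)*25 = -49*25 = -1225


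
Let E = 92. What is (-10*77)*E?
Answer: -70840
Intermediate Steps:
(-10*77)*E = -10*77*92 = -770*92 = -70840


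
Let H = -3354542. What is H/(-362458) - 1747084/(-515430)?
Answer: 590569038883/46705431735 ≈ 12.645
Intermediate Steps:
H/(-362458) - 1747084/(-515430) = -3354542/(-362458) - 1747084/(-515430) = -3354542*(-1/362458) - 1747084*(-1/515430) = 1677271/181229 + 873542/257715 = 590569038883/46705431735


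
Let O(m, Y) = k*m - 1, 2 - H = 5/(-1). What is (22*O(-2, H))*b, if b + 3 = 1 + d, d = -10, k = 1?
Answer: 792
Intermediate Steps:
H = 7 (H = 2 - 5/(-1) = 2 - 5*(-1) = 2 - 1*(-5) = 2 + 5 = 7)
O(m, Y) = -1 + m (O(m, Y) = 1*m - 1 = m - 1 = -1 + m)
b = -12 (b = -3 + (1 - 10) = -3 - 9 = -12)
(22*O(-2, H))*b = (22*(-1 - 2))*(-12) = (22*(-3))*(-12) = -66*(-12) = 792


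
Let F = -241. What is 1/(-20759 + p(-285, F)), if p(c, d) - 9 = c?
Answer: -1/21035 ≈ -4.7540e-5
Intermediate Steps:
p(c, d) = 9 + c
1/(-20759 + p(-285, F)) = 1/(-20759 + (9 - 285)) = 1/(-20759 - 276) = 1/(-21035) = -1/21035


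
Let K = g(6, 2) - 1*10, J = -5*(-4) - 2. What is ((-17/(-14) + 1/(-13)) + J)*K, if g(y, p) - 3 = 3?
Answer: -6966/91 ≈ -76.549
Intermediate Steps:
g(y, p) = 6 (g(y, p) = 3 + 3 = 6)
J = 18 (J = 20 - 2 = 18)
K = -4 (K = 6 - 1*10 = 6 - 10 = -4)
((-17/(-14) + 1/(-13)) + J)*K = ((-17/(-14) + 1/(-13)) + 18)*(-4) = ((-17*(-1/14) + 1*(-1/13)) + 18)*(-4) = ((17/14 - 1/13) + 18)*(-4) = (207/182 + 18)*(-4) = (3483/182)*(-4) = -6966/91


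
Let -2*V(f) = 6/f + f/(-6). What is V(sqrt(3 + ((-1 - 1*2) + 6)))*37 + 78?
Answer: 78 - 185*sqrt(6)/12 ≈ 40.237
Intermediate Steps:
V(f) = -3/f + f/12 (V(f) = -(6/f + f/(-6))/2 = -(6/f + f*(-1/6))/2 = -(6/f - f/6)/2 = -3/f + f/12)
V(sqrt(3 + ((-1 - 1*2) + 6)))*37 + 78 = (-3/sqrt(3 + ((-1 - 1*2) + 6)) + sqrt(3 + ((-1 - 1*2) + 6))/12)*37 + 78 = (-3/sqrt(3 + ((-1 - 2) + 6)) + sqrt(3 + ((-1 - 2) + 6))/12)*37 + 78 = (-3/sqrt(3 + (-3 + 6)) + sqrt(3 + (-3 + 6))/12)*37 + 78 = (-3/sqrt(3 + 3) + sqrt(3 + 3)/12)*37 + 78 = (-3*sqrt(6)/6 + sqrt(6)/12)*37 + 78 = (-sqrt(6)/2 + sqrt(6)/12)*37 + 78 = -5*sqrt(6)/12*37 + 78 = -185*sqrt(6)/12 + 78 = 78 - 185*sqrt(6)/12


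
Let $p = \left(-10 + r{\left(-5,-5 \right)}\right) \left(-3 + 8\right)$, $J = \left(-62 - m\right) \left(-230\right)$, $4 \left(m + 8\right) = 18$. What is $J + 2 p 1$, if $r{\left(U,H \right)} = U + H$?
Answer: $13255$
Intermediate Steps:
$m = - \frac{7}{2}$ ($m = -8 + \frac{1}{4} \cdot 18 = -8 + \frac{9}{2} = - \frac{7}{2} \approx -3.5$)
$r{\left(U,H \right)} = H + U$
$J = 13455$ ($J = \left(-62 - - \frac{7}{2}\right) \left(-230\right) = \left(-62 + \frac{7}{2}\right) \left(-230\right) = \left(- \frac{117}{2}\right) \left(-230\right) = 13455$)
$p = -100$ ($p = \left(-10 - 10\right) \left(-3 + 8\right) = \left(-10 - 10\right) 5 = \left(-20\right) 5 = -100$)
$J + 2 p 1 = 13455 + 2 \left(-100\right) 1 = 13455 - 200 = 13255$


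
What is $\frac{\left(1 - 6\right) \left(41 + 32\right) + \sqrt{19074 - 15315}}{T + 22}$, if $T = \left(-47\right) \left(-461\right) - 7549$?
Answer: $- \frac{73}{2828} + \frac{\sqrt{3759}}{14140} \approx -0.021477$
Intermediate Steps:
$T = 14118$ ($T = 21667 - 7549 = 14118$)
$\frac{\left(1 - 6\right) \left(41 + 32\right) + \sqrt{19074 - 15315}}{T + 22} = \frac{\left(1 - 6\right) \left(41 + 32\right) + \sqrt{19074 - 15315}}{14118 + 22} = \frac{\left(1 - 6\right) 73 + \sqrt{3759}}{14140} = \left(\left(-5\right) 73 + \sqrt{3759}\right) \frac{1}{14140} = \left(-365 + \sqrt{3759}\right) \frac{1}{14140} = - \frac{73}{2828} + \frac{\sqrt{3759}}{14140}$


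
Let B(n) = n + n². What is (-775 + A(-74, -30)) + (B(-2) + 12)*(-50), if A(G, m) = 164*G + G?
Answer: -13685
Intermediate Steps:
A(G, m) = 165*G
(-775 + A(-74, -30)) + (B(-2) + 12)*(-50) = (-775 + 165*(-74)) + (-2*(1 - 2) + 12)*(-50) = (-775 - 12210) + (-2*(-1) + 12)*(-50) = -12985 + (2 + 12)*(-50) = -12985 + 14*(-50) = -12985 - 700 = -13685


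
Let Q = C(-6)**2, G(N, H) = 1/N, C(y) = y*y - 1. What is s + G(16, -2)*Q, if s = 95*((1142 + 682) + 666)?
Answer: 3786025/16 ≈ 2.3663e+5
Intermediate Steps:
C(y) = -1 + y**2 (C(y) = y**2 - 1 = -1 + y**2)
Q = 1225 (Q = (-1 + (-6)**2)**2 = (-1 + 36)**2 = 35**2 = 1225)
s = 236550 (s = 95*(1824 + 666) = 95*2490 = 236550)
s + G(16, -2)*Q = 236550 + 1225/16 = 3786025/16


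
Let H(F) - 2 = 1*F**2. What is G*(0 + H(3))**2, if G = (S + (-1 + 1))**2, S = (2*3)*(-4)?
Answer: 69696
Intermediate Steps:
H(F) = 2 + F**2 (H(F) = 2 + 1*F**2 = 2 + F**2)
S = -24 (S = 6*(-4) = -24)
G = 576 (G = (-24 + (-1 + 1))**2 = (-24 + 0)**2 = (-24)**2 = 576)
G*(0 + H(3))**2 = 576*(0 + (2 + 3**2))**2 = 576*(0 + (2 + 9))**2 = 576*(0 + 11)**2 = 576*11**2 = 576*121 = 69696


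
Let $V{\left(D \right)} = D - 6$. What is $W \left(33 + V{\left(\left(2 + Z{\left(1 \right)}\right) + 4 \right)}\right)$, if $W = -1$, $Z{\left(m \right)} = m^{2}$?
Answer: $-34$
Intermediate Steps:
$V{\left(D \right)} = -6 + D$ ($V{\left(D \right)} = D - 6 = -6 + D$)
$W \left(33 + V{\left(\left(2 + Z{\left(1 \right)}\right) + 4 \right)}\right) = - (33 + \left(-6 + \left(\left(2 + 1^{2}\right) + 4\right)\right)) = - (33 + \left(-6 + \left(\left(2 + 1\right) + 4\right)\right)) = - (33 + \left(-6 + \left(3 + 4\right)\right)) = - (33 + \left(-6 + 7\right)) = - (33 + 1) = \left(-1\right) 34 = -34$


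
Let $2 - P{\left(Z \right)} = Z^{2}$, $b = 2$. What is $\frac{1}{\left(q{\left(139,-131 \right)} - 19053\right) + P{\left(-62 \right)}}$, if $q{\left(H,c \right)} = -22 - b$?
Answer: $- \frac{1}{22919} \approx -4.3632 \cdot 10^{-5}$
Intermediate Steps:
$q{\left(H,c \right)} = -24$ ($q{\left(H,c \right)} = -22 - 2 = -24$)
$P{\left(Z \right)} = 2 - Z^{2}$
$\frac{1}{\left(q{\left(139,-131 \right)} - 19053\right) + P{\left(-62 \right)}} = \frac{1}{\left(-24 - 19053\right) + \left(2 - \left(-62\right)^{2}\right)} = \frac{1}{-19077 + \left(2 - 3844\right)} = \frac{1}{-19077 - 3842} = \frac{1}{-22919} = - \frac{1}{22919}$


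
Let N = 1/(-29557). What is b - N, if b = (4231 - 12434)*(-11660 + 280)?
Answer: 2759150087981/29557 ≈ 9.3350e+7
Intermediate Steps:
b = 93350140 (b = -8203*(-11380) = 93350140)
N = -1/29557 ≈ -3.3833e-5
b - N = 93350140 - 1*(-1/29557) = 93350140 + 1/29557 = 2759150087981/29557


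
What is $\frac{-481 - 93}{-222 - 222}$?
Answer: $\frac{287}{222} \approx 1.2928$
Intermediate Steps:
$\frac{-481 - 93}{-222 - 222} = - \frac{574}{-444} = \left(-574\right) \left(- \frac{1}{444}\right) = \frac{287}{222}$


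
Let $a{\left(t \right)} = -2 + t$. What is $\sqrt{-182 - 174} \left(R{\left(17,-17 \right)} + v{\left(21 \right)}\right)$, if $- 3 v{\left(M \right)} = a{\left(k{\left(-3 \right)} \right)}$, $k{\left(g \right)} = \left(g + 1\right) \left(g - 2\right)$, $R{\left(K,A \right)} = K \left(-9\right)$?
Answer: $- \frac{934 i \sqrt{89}}{3} \approx - 2937.1 i$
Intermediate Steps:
$R{\left(K,A \right)} = - 9 K$
$k{\left(g \right)} = \left(1 + g\right) \left(-2 + g\right)$
$v{\left(M \right)} = - \frac{8}{3}$ ($v{\left(M \right)} = - \frac{-2 - \left(-1 - 9\right)}{3} = - \frac{-2 + \left(-2 + 9 + 3\right)}{3} = - \frac{-2 + 10}{3} = \left(- \frac{1}{3}\right) 8 = - \frac{8}{3}$)
$\sqrt{-182 - 174} \left(R{\left(17,-17 \right)} + v{\left(21 \right)}\right) = \sqrt{-182 - 174} \left(\left(-9\right) 17 - \frac{8}{3}\right) = \sqrt{-356} \left(-153 - \frac{8}{3}\right) = 2 i \sqrt{89} \left(- \frac{467}{3}\right) = - \frac{934 i \sqrt{89}}{3}$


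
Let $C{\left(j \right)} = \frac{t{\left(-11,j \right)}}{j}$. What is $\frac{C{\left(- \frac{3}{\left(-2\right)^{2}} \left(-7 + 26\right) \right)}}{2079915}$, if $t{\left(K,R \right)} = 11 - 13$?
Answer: $\frac{8}{118555155} \approx 6.7479 \cdot 10^{-8}$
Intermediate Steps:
$t{\left(K,R \right)} = -2$
$C{\left(j \right)} = - \frac{2}{j}$
$\frac{C{\left(- \frac{3}{\left(-2\right)^{2}} \left(-7 + 26\right) \right)}}{2079915} = \frac{\left(-2\right) \frac{1}{- \frac{3}{\left(-2\right)^{2}} \left(-7 + 26\right)}}{2079915} = - \frac{2}{- \frac{3}{4} \cdot 19} \cdot \frac{1}{2079915} = - \frac{2}{\left(-3\right) \frac{1}{4} \cdot 19} \cdot \frac{1}{2079915} = - \frac{2}{\left(- \frac{3}{4}\right) 19} \cdot \frac{1}{2079915} = - \frac{2}{- \frac{57}{4}} \cdot \frac{1}{2079915} = \left(-2\right) \left(- \frac{4}{57}\right) \frac{1}{2079915} = \frac{8}{57} \cdot \frac{1}{2079915} = \frac{8}{118555155}$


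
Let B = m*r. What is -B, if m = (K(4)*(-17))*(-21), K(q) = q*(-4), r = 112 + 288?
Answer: 2284800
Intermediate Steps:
r = 400
K(q) = -4*q
m = -5712 (m = (-4*4*(-17))*(-21) = -16*(-17)*(-21) = 272*(-21) = -5712)
B = -2284800 (B = -5712*400 = -2284800)
-B = -1*(-2284800) = 2284800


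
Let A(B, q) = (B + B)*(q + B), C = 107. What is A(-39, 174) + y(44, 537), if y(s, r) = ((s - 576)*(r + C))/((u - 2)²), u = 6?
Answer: -31943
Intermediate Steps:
A(B, q) = 2*B*(B + q) (A(B, q) = (2*B)*(B + q) = 2*B*(B + q))
y(s, r) = (-576 + s)*(107 + r)/16 (y(s, r) = ((s - 576)*(r + 107))/((6 - 2)²) = ((-576 + s)*(107 + r))/(4²) = ((-576 + s)*(107 + r))/16 = ((-576 + s)*(107 + r))*(1/16) = (-576 + s)*(107 + r)/16)
A(-39, 174) + y(44, 537) = 2*(-39)*(-39 + 174) + (-3852 - 36*537 + (107/16)*44 + (1/16)*537*44) = 2*(-39)*135 + (-3852 - 19332 + 1177/4 + 5907/4) = -10530 - 21413 = -31943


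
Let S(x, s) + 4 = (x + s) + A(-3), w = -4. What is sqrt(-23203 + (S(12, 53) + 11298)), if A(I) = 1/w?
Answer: I*sqrt(47377)/2 ≈ 108.83*I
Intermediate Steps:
A(I) = -1/4 (A(I) = 1/(-4) = -1/4)
S(x, s) = -17/4 + s + x (S(x, s) = -4 + ((x + s) - 1/4) = -4 + ((s + x) - 1/4) = -4 + (-1/4 + s + x) = -17/4 + s + x)
sqrt(-23203 + (S(12, 53) + 11298)) = sqrt(-23203 + ((-17/4 + 53 + 12) + 11298)) = sqrt(-23203 + (243/4 + 11298)) = sqrt(-23203 + 45435/4) = sqrt(-47377/4) = I*sqrt(47377)/2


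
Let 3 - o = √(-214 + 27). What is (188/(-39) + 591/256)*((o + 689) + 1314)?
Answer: -25154237/4992 + 25079*I*√187/9984 ≈ -5038.9 + 34.35*I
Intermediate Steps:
o = 3 - I*√187 (o = 3 - √(-214 + 27) = 3 - √(-187) = 3 - I*√187 ≈ 3.0 - 13.675*I)
(188/(-39) + 591/256)*((o + 689) + 1314) = (188/(-39) + 591/256)*(((3 - I*√187) + 689) + 1314) = (188*(-1/39) + 591*(1/256))*((692 - I*√187) + 1314) = (-188/39 + 591/256)*(2006 - I*√187) = -25079*(2006 - I*√187)/9984 = -25154237/4992 + 25079*I*√187/9984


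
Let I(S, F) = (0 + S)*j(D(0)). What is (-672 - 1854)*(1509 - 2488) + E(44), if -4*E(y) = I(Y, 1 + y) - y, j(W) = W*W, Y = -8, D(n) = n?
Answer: 2472965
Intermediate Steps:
j(W) = W²
I(S, F) = 0 (I(S, F) = (0 + S)*0² = S*0 = 0)
E(y) = y/4 (E(y) = -(0 - y)/4 = -(-1)*y/4 = y/4)
(-672 - 1854)*(1509 - 2488) + E(44) = (-672 - 1854)*(1509 - 2488) + (¼)*44 = -2526*(-979) + 11 = 2472954 + 11 = 2472965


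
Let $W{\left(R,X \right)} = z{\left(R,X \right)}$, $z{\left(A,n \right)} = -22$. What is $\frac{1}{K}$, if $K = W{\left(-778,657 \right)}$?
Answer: $- \frac{1}{22} \approx -0.045455$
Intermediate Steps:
$W{\left(R,X \right)} = -22$
$K = -22$
$\frac{1}{K} = \frac{1}{-22} = - \frac{1}{22}$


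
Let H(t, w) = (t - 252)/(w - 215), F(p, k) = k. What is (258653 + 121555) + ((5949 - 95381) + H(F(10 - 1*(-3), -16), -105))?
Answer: 23262147/80 ≈ 2.9078e+5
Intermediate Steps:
H(t, w) = (-252 + t)/(-215 + w)
(258653 + 121555) + ((5949 - 95381) + H(F(10 - 1*(-3), -16), -105)) = (258653 + 121555) + ((5949 - 95381) + (-252 - 16)/(-215 - 105)) = 380208 + (-89432 - 268/(-320)) = 380208 + (-89432 - 1/320*(-268)) = 380208 + (-89432 + 67/80) = 380208 - 7154493/80 = 23262147/80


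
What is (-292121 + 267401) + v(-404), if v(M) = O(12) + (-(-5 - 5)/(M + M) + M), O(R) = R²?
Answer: -10091925/404 ≈ -24980.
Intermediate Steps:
v(M) = 144 + M + 5/M (v(M) = 12² + (-(-5 - 5)/(M + M) + M) = 144 + (-(-10)/(2*M) + M) = 144 + (-(-10)*1/(2*M) + M) = 144 + (-(-5)/M + M) = 144 + (5/M + M) = 144 + (M + 5/M) = 144 + M + 5/M)
(-292121 + 267401) + v(-404) = (-292121 + 267401) + (144 - 404 + 5/(-404)) = -24720 + (144 - 404 + 5*(-1/404)) = -24720 + (144 - 404 - 5/404) = -24720 - 105045/404 = -10091925/404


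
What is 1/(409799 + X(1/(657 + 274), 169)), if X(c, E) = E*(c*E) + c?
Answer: 931/381551431 ≈ 2.4400e-6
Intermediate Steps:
X(c, E) = c + c*E² (X(c, E) = E*(E*c) + c = c*E² + c = c + c*E²)
1/(409799 + X(1/(657 + 274), 169)) = 1/(409799 + (1 + 169²)/(657 + 274)) = 1/(409799 + (1 + 28561)/931) = 1/(409799 + (1/931)*28562) = 1/(409799 + 28562/931) = 1/(381551431/931) = 931/381551431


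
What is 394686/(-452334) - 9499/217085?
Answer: -14996188496/16365821065 ≈ -0.91631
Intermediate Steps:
394686/(-452334) - 9499/217085 = 394686*(-1/452334) - 9499*1/217085 = -65781/75389 - 9499/217085 = -14996188496/16365821065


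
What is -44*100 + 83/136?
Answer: -598317/136 ≈ -4399.4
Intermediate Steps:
-44*100 + 83/136 = -4400 + 83*(1/136) = -4400 + 83/136 = -598317/136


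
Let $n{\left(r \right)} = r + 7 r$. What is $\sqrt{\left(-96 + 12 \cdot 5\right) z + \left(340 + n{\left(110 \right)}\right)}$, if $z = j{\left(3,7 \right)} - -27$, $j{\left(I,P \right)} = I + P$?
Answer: $4 i \sqrt{7} \approx 10.583 i$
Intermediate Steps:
$n{\left(r \right)} = 8 r$
$z = 37$ ($z = \left(3 + 7\right) - -27 = 10 + 27 = 37$)
$\sqrt{\left(-96 + 12 \cdot 5\right) z + \left(340 + n{\left(110 \right)}\right)} = \sqrt{\left(-96 + 12 \cdot 5\right) 37 + \left(340 + 8 \cdot 110\right)} = \sqrt{\left(-96 + 60\right) 37 + \left(340 + 880\right)} = \sqrt{\left(-36\right) 37 + 1220} = \sqrt{-1332 + 1220} = \sqrt{-112} = 4 i \sqrt{7}$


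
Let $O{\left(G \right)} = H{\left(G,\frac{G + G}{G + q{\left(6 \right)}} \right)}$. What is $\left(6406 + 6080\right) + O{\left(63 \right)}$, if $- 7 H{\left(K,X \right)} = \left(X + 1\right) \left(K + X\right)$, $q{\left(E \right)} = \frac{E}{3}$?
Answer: $\frac{52638177}{4225} \approx 12459.0$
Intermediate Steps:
$q{\left(E \right)} = \frac{E}{3}$ ($q{\left(E \right)} = E \frac{1}{3} = \frac{E}{3}$)
$H{\left(K,X \right)} = - \frac{\left(1 + X\right) \left(K + X\right)}{7}$ ($H{\left(K,X \right)} = - \frac{\left(X + 1\right) \left(K + X\right)}{7} = - \frac{\left(1 + X\right) \left(K + X\right)}{7}$)
$O{\left(G \right)} = - \frac{G}{7} - \frac{4 G^{2}}{7 \left(2 + G\right)^{2}} - \frac{2 G}{7 \left(2 + G\right)} - \frac{2 G^{2}}{7 \left(2 + G\right)}$ ($O{\left(G \right)} = - \frac{G}{7} - \frac{\left(G + G\right) \frac{1}{G + \frac{1}{3} \cdot 6}}{7} - \frac{\left(\frac{G + G}{G + \frac{1}{3} \cdot 6}\right)^{2}}{7} - \frac{G \frac{G + G}{G + \frac{1}{3} \cdot 6}}{7} = - \frac{G}{7} - \frac{2 G \frac{1}{G + 2}}{7} - \frac{\left(\frac{2 G}{G + 2}\right)^{2}}{7} - \frac{G \frac{2 G}{G + 2}}{7} = - \frac{G}{7} - \frac{2 G \frac{1}{2 + G}}{7} - \frac{\left(\frac{2 G}{2 + G}\right)^{2}}{7} - \frac{G \frac{2 G}{2 + G}}{7} = - \frac{G}{7} - \frac{2 G}{7 \left(2 + G\right)} - \frac{4 G^{2} \frac{1}{\left(2 + G\right)^{2}}}{7} - \frac{2 G^{2}}{7 \left(2 + G\right)} = - \frac{G}{7} - \frac{2 G}{7 \left(2 + G\right)} - \frac{4 G^{2}}{7 \left(2 + G\right)^{2}} - \frac{2 G^{2}}{7 \left(2 + G\right)} = - \frac{G}{7} - \frac{4 G^{2}}{7 \left(2 + G\right)^{2}} - \frac{2 G}{7 \left(2 + G\right)} - \frac{2 G^{2}}{7 \left(2 + G\right)}$)
$\left(6406 + 6080\right) + O{\left(63 \right)} = \left(6406 + 6080\right) + \frac{1}{7} \cdot 63 \frac{1}{4 + 63^{2} + 4 \cdot 63} \left(-8 - 882 - 3 \cdot 63^{2}\right) = 12486 + \frac{1}{7} \cdot 63 \frac{1}{4 + 3969 + 252} \left(-8 - 882 - 11907\right) = 12486 + \frac{1}{7} \cdot 63 \cdot \frac{1}{4225} \left(-8 - 882 - 11907\right) = 12486 + \frac{1}{7} \cdot 63 \cdot \frac{1}{4225} \left(-12797\right) = 12486 - \frac{115173}{4225} = \frac{52638177}{4225}$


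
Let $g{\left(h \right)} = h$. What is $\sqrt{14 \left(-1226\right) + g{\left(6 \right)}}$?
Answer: $i \sqrt{17158} \approx 130.99 i$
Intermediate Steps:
$\sqrt{14 \left(-1226\right) + g{\left(6 \right)}} = \sqrt{14 \left(-1226\right) + 6} = \sqrt{-17164 + 6} = \sqrt{-17158} = i \sqrt{17158}$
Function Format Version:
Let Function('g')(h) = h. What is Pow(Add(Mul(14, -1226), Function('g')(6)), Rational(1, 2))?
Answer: Mul(I, Pow(17158, Rational(1, 2))) ≈ Mul(130.99, I)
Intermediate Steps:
Pow(Add(Mul(14, -1226), Function('g')(6)), Rational(1, 2)) = Pow(Add(Mul(14, -1226), 6), Rational(1, 2)) = Pow(Add(-17164, 6), Rational(1, 2)) = Pow(-17158, Rational(1, 2)) = Mul(I, Pow(17158, Rational(1, 2)))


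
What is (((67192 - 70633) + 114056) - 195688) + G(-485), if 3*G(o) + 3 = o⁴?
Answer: 55330545403/3 ≈ 1.8444e+10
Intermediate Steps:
G(o) = -1 + o⁴/3
(((67192 - 70633) + 114056) - 195688) + G(-485) = (((67192 - 70633) + 114056) - 195688) + (-1 + (⅓)*(-485)⁴) = ((-3441 + 114056) - 195688) + (-1 + (⅓)*55330800625) = (110615 - 195688) + (-1 + 55330800625/3) = -85073 + 55330800622/3 = 55330545403/3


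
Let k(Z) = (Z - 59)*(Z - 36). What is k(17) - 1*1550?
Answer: -752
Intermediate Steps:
k(Z) = (-59 + Z)*(-36 + Z)
k(17) - 1*1550 = (2124 + 17**2 - 95*17) - 1*1550 = (2124 + 289 - 1615) - 1550 = 798 - 1550 = -752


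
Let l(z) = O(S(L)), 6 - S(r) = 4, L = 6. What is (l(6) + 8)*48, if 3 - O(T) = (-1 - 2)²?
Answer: 96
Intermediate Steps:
S(r) = 2 (S(r) = 6 - 1*4 = 6 - 4 = 2)
O(T) = -6 (O(T) = 3 - (-1 - 2)² = 3 - 1*(-3)² = 3 - 1*9 = 3 - 9 = -6)
l(z) = -6
(l(6) + 8)*48 = (-6 + 8)*48 = 2*48 = 96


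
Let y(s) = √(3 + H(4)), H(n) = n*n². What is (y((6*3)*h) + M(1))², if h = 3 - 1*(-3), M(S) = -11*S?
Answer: (11 - √67)² ≈ 7.9222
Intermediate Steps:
H(n) = n³
h = 6 (h = 3 + 3 = 6)
y(s) = √67 (y(s) = √(3 + 4³) = √(3 + 64) = √67)
(y((6*3)*h) + M(1))² = (√67 - 11*1)² = (√67 - 11)² = (-11 + √67)²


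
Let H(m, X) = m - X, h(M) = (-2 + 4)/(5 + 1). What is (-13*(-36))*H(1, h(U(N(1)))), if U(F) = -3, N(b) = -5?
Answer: 312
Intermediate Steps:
h(M) = 1/3 (h(M) = 2/6 = 2*(1/6) = 1/3)
(-13*(-36))*H(1, h(U(N(1)))) = (-13*(-36))*(1 - 1*1/3) = 468*(1 - 1/3) = 468*(2/3) = 312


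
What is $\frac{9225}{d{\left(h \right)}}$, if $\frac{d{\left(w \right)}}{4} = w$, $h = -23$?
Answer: $- \frac{9225}{92} \approx -100.27$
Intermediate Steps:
$d{\left(w \right)} = 4 w$
$\frac{9225}{d{\left(h \right)}} = \frac{9225}{4 \left(-23\right)} = \frac{9225}{-92} = 9225 \left(- \frac{1}{92}\right) = - \frac{9225}{92}$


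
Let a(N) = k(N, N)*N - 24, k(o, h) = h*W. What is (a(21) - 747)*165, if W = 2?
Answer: 18315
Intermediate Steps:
k(o, h) = 2*h (k(o, h) = h*2 = 2*h)
a(N) = -24 + 2*N² (a(N) = (2*N)*N - 24 = 2*N² - 24 = -24 + 2*N²)
(a(21) - 747)*165 = ((-24 + 2*21²) - 747)*165 = ((-24 + 2*441) - 747)*165 = ((-24 + 882) - 747)*165 = (858 - 747)*165 = 111*165 = 18315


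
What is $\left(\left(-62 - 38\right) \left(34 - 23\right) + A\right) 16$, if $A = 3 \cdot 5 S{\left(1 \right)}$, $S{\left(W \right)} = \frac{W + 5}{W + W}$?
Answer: $-16880$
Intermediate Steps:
$S{\left(W \right)} = \frac{5 + W}{2 W}$
$A = 45$ ($A = 3 \cdot 5 \frac{5 + 1}{2 \cdot 1} = 3 \cdot 5 \cdot \frac{1}{2} \cdot 1 \cdot 6 = 3 \cdot 5 \cdot 3 = 3 \cdot 15 = 45$)
$\left(\left(-62 - 38\right) \left(34 - 23\right) + A\right) 16 = \left(\left(-62 - 38\right) \left(34 - 23\right) + 45\right) 16 = \left(- 100 \left(34 - 23\right) + 45\right) 16 = \left(\left(-100\right) 11 + 45\right) 16 = \left(-1100 + 45\right) 16 = \left(-1055\right) 16 = -16880$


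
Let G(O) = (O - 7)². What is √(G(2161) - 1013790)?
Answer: √3625926 ≈ 1904.2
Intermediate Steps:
G(O) = (-7 + O)²
√(G(2161) - 1013790) = √((-7 + 2161)² - 1013790) = √(2154² - 1013790) = √(4639716 - 1013790) = √3625926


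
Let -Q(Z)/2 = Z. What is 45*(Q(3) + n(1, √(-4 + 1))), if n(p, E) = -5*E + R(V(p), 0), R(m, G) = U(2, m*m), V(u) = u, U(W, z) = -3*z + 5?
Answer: -180 - 225*I*√3 ≈ -180.0 - 389.71*I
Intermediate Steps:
U(W, z) = 5 - 3*z
Q(Z) = -2*Z
R(m, G) = 5 - 3*m² (R(m, G) = 5 - 3*m*m = 5 - 3*m²)
n(p, E) = 5 - 5*E - 3*p² (n(p, E) = -5*E + (5 - 3*p²) = 5 - 5*E - 3*p²)
45*(Q(3) + n(1, √(-4 + 1))) = 45*(-2*3 + (5 - 5*√(-4 + 1) - 3*1²)) = 45*(-6 + (5 - 5*I*√3 - 3*1)) = 45*(-6 + (5 - 5*I*√3 - 3)) = 45*(-6 + (2 - 5*I*√3)) = 45*(-4 - 5*I*√3) = -180 - 225*I*√3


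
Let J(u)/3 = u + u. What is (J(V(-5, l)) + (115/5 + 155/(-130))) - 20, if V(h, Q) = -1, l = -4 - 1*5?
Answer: -109/26 ≈ -4.1923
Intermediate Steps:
l = -9 (l = -4 - 5 = -9)
J(u) = 6*u (J(u) = 3*(u + u) = 3*(2*u) = 6*u)
(J(V(-5, l)) + (115/5 + 155/(-130))) - 20 = (6*(-1) + (115/5 + 155/(-130))) - 20 = (-6 + (115*(⅕) + 155*(-1/130))) - 20 = (-6 + (23 - 31/26)) - 20 = (-6 + 567/26) - 20 = 411/26 - 20 = -109/26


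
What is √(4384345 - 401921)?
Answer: 2*√995606 ≈ 1995.6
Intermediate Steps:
√(4384345 - 401921) = √3982424 = 2*√995606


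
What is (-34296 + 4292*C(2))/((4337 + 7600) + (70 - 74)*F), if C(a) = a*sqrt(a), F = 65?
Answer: -34296/11677 + 8584*sqrt(2)/11677 ≈ -1.8974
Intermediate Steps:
C(a) = a**(3/2)
(-34296 + 4292*C(2))/((4337 + 7600) + (70 - 74)*F) = (-34296 + 4292*2**(3/2))/((4337 + 7600) + (70 - 74)*65) = (-34296 + 4292*(2*sqrt(2)))/(11937 - 4*65) = (-34296 + 8584*sqrt(2))/(11937 - 260) = (-34296 + 8584*sqrt(2))/11677 = (-34296 + 8584*sqrt(2))*(1/11677) = -34296/11677 + 8584*sqrt(2)/11677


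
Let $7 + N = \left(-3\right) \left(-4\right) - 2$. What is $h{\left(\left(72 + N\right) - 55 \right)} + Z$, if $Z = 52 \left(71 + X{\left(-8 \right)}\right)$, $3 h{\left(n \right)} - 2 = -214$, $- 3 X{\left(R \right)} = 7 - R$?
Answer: $\frac{10084}{3} \approx 3361.3$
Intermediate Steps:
$N = 3$ ($N = -7 - -10 = -7 + \left(12 - 2\right) = -7 + 10 = 3$)
$X{\left(R \right)} = - \frac{7}{3} + \frac{R}{3}$ ($X{\left(R \right)} = - \frac{7 - R}{3} = - \frac{7}{3} + \frac{R}{3}$)
$h{\left(n \right)} = - \frac{212}{3}$ ($h{\left(n \right)} = \frac{2}{3} + \frac{1}{3} \left(-214\right) = \frac{2}{3} - \frac{214}{3} = - \frac{212}{3}$)
$Z = 3432$ ($Z = 52 \left(71 + \left(- \frac{7}{3} + \frac{1}{3} \left(-8\right)\right)\right) = 52 \left(71 - 5\right) = 52 \cdot 66 = 3432$)
$h{\left(\left(72 + N\right) - 55 \right)} + Z = - \frac{212}{3} + 3432 = \frac{10084}{3}$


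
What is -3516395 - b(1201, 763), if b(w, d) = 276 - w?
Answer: -3515470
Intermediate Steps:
-3516395 - b(1201, 763) = -3516395 - (276 - 1*1201) = -3516395 - (276 - 1201) = -3516395 - 1*(-925) = -3516395 + 925 = -3515470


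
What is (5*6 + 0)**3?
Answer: 27000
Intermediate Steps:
(5*6 + 0)**3 = (30 + 0)**3 = 30**3 = 27000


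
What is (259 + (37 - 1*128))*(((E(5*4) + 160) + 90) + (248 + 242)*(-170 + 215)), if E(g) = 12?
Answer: 3748416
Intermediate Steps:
(259 + (37 - 1*128))*(((E(5*4) + 160) + 90) + (248 + 242)*(-170 + 215)) = (259 + (37 - 1*128))*(((12 + 160) + 90) + (248 + 242)*(-170 + 215)) = (259 + (37 - 128))*((172 + 90) + 490*45) = (259 - 91)*(262 + 22050) = 168*22312 = 3748416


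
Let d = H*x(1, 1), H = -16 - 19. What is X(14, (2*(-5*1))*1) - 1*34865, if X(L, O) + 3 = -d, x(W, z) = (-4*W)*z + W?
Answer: -34973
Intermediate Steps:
x(W, z) = W - 4*W*z (x(W, z) = -4*W*z + W = W - 4*W*z)
H = -35
d = 105 (d = -35*(1 - 4*1) = -35*(1 - 4) = -35*(-3) = 105)
X(L, O) = -108 (X(L, O) = -3 - 1*105 = -3 - 105 = -108)
X(14, (2*(-5*1))*1) - 1*34865 = -108 - 1*34865 = -108 - 34865 = -34973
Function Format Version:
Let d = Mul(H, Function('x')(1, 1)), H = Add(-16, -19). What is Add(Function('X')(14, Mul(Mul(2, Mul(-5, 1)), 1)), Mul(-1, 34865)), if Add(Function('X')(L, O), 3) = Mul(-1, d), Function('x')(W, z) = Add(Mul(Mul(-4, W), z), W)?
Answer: -34973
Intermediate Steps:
Function('x')(W, z) = Add(W, Mul(-4, W, z)) (Function('x')(W, z) = Add(Mul(-4, W, z), W) = Add(W, Mul(-4, W, z)))
H = -35
d = 105 (d = Mul(-35, Mul(1, Add(1, Mul(-4, 1)))) = Mul(-35, Mul(1, Add(1, -4))) = Mul(-35, Mul(1, -3)) = Mul(-35, -3) = 105)
Function('X')(L, O) = -108 (Function('X')(L, O) = Add(-3, Mul(-1, 105)) = Add(-3, -105) = -108)
Add(Function('X')(14, Mul(Mul(2, Mul(-5, 1)), 1)), Mul(-1, 34865)) = Add(-108, Mul(-1, 34865)) = Add(-108, -34865) = -34973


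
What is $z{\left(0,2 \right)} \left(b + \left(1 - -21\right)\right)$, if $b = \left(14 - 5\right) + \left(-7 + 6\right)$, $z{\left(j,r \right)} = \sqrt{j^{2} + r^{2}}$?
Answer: $60$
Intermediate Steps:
$b = 8$ ($b = 9 - 1 = 8$)
$z{\left(0,2 \right)} \left(b + \left(1 - -21\right)\right) = \sqrt{0^{2} + 2^{2}} \left(8 + \left(1 - -21\right)\right) = \sqrt{0 + 4} \left(8 + \left(1 + 21\right)\right) = \sqrt{4} \left(8 + 22\right) = 2 \cdot 30 = 60$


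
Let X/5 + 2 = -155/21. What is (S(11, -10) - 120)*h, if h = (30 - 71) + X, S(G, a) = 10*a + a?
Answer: 424580/21 ≈ 20218.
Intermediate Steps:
X = -985/21 (X = -10 + 5*(-155/21) = -10 - 775/21 = -985/21 ≈ -46.905)
S(G, a) = 11*a
h = -1846/21 (h = (30 - 71) - 985/21 = -41 - 985/21 = -1846/21 ≈ -87.905)
(S(11, -10) - 120)*h = (11*(-10) - 120)*(-1846/21) = (-110 - 120)*(-1846/21) = -230*(-1846/21) = 424580/21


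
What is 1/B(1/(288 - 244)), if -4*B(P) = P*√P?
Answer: -352*√11 ≈ -1167.5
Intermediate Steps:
B(P) = -P^(3/2)/4 (B(P) = -P*√P/4 = -P^(3/2)/4)
1/B(1/(288 - 244)) = 1/(-1/(4*(288 - 244)^(3/2))) = 1/(-√11/968/4) = 1/(-√11/3872) = -352*√11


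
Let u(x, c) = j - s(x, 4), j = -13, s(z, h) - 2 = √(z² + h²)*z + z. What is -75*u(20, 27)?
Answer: 2625 + 6000*√26 ≈ 33219.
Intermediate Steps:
s(z, h) = 2 + z + z*√(h² + z²) (s(z, h) = 2 + (√(z² + h²)*z + z) = 2 + (√(h² + z²)*z + z) = 2 + (z*√(h² + z²) + z) = 2 + (z + z*√(h² + z²)) = 2 + z + z*√(h² + z²))
u(x, c) = -15 - x - x*√(16 + x²) (u(x, c) = -13 - (2 + x + x*√(4² + x²)) = -13 - (2 + x + x*√(16 + x²)) = -13 + (-2 - x - x*√(16 + x²)) = -15 - x - x*√(16 + x²))
-75*u(20, 27) = -75*(-15 - 1*20 - 1*20*√(16 + 20²)) = -75*(-15 - 20 - 1*20*√(16 + 400)) = -75*(-15 - 20 - 1*20*√416) = -75*(-15 - 20 - 1*20*4*√26) = -75*(-15 - 20 - 80*√26) = -75*(-35 - 80*√26) = 2625 + 6000*√26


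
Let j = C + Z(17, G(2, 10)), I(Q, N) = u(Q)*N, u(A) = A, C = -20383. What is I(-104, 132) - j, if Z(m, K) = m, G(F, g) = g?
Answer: 6638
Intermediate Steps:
I(Q, N) = N*Q (I(Q, N) = Q*N = N*Q)
j = -20366 (j = -20383 + 17 = -20366)
I(-104, 132) - j = 132*(-104) - 1*(-20366) = -13728 + 20366 = 6638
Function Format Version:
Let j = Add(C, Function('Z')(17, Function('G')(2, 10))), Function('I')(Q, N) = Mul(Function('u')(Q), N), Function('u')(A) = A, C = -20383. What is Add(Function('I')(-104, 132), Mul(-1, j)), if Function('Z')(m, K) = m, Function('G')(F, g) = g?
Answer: 6638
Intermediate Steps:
Function('I')(Q, N) = Mul(N, Q) (Function('I')(Q, N) = Mul(Q, N) = Mul(N, Q))
j = -20366 (j = Add(-20383, 17) = -20366)
Add(Function('I')(-104, 132), Mul(-1, j)) = Add(Mul(132, -104), Mul(-1, -20366)) = Add(-13728, 20366) = 6638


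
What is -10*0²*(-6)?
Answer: 0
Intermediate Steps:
-10*0²*(-6) = -10*0*(-6) = 0*(-6) = 0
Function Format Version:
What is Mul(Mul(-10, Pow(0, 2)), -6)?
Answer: 0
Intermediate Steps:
Mul(Mul(-10, Pow(0, 2)), -6) = Mul(Mul(-10, 0), -6) = Mul(0, -6) = 0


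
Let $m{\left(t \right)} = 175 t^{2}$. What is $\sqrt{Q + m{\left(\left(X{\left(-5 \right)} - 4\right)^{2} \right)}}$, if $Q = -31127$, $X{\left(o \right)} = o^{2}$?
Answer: $2 \sqrt{8500762} \approx 5831.2$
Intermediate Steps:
$\sqrt{Q + m{\left(\left(X{\left(-5 \right)} - 4\right)^{2} \right)}} = \sqrt{-31127 + 175 \left(\left(\left(-5\right)^{2} - 4\right)^{2}\right)^{2}} = \sqrt{-31127 + 175 \left(\left(25 - 4\right)^{2}\right)^{2}} = \sqrt{-31127 + 175 \left(21^{2}\right)^{2}} = \sqrt{-31127 + 175 \cdot 441^{2}} = \sqrt{-31127 + 175 \cdot 194481} = \sqrt{-31127 + 34034175} = \sqrt{34003048} = 2 \sqrt{8500762}$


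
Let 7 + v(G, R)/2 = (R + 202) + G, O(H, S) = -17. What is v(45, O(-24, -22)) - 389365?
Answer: -388919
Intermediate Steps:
v(G, R) = 390 + 2*G + 2*R (v(G, R) = -14 + 2*((R + 202) + G) = -14 + 2*((202 + R) + G) = -14 + 2*(202 + G + R) = -14 + (404 + 2*G + 2*R) = 390 + 2*G + 2*R)
v(45, O(-24, -22)) - 389365 = (390 + 2*45 + 2*(-17)) - 389365 = (390 + 90 - 34) - 389365 = 446 - 389365 = -388919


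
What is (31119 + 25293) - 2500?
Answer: 53912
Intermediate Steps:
(31119 + 25293) - 2500 = 56412 - 2500 = 53912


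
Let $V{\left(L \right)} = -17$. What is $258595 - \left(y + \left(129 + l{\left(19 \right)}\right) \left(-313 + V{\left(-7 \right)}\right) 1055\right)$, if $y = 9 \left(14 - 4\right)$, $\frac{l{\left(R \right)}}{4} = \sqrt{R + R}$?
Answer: $45169855 + 1392600 \sqrt{38} \approx 5.3754 \cdot 10^{7}$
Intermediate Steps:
$l{\left(R \right)} = 4 \sqrt{2} \sqrt{R}$ ($l{\left(R \right)} = 4 \sqrt{R + R} = 4 \sqrt{2 R} = 4 \sqrt{2} \sqrt{R}$)
$y = 90$ ($y = 9 \cdot 10 = 90$)
$258595 - \left(y + \left(129 + l{\left(19 \right)}\right) \left(-313 + V{\left(-7 \right)}\right) 1055\right) = 258595 - \left(90 + \left(129 + 4 \sqrt{2} \sqrt{19}\right) \left(-313 - 17\right) 1055\right) = 258595 - \left(90 + \left(129 + 4 \sqrt{38}\right) \left(-330\right) 1055\right) = 258595 - \left(90 + \left(-42570 - 1320 \sqrt{38}\right) 1055\right) = 258595 - \left(90 - \left(44911350 + 1392600 \sqrt{38}\right)\right) = 258595 - \left(-44911260 - 1392600 \sqrt{38}\right) = 258595 + \left(44911260 + 1392600 \sqrt{38}\right) = 45169855 + 1392600 \sqrt{38}$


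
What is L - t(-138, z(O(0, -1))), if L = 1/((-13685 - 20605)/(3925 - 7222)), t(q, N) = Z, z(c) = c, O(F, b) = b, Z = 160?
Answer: -1827701/11430 ≈ -159.90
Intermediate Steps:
t(q, N) = 160
L = 1099/11430 (L = 1/(-34290/(-3297)) = 1/(-34290*(-1/3297)) = 1/(11430/1099) = 1099/11430 ≈ 0.096151)
L - t(-138, z(O(0, -1))) = 1099/11430 - 1*160 = 1099/11430 - 160 = -1827701/11430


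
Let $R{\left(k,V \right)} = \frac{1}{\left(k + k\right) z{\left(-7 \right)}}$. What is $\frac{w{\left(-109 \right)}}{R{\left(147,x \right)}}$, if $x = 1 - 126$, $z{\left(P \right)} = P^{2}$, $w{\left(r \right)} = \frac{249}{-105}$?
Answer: $- \frac{170814}{5} \approx -34163.0$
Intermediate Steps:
$w{\left(r \right)} = - \frac{83}{35}$ ($w{\left(r \right)} = 249 \left(- \frac{1}{105}\right) = - \frac{83}{35}$)
$x = -125$ ($x = 1 - 126 = -125$)
$R{\left(k,V \right)} = \frac{1}{98 k}$ ($R{\left(k,V \right)} = \frac{1}{\left(k + k\right) \left(-7\right)^{2}} = \frac{1}{2 k 49} = \frac{1}{2 k} \frac{1}{49} = \frac{1}{98 k}$)
$\frac{w{\left(-109 \right)}}{R{\left(147,x \right)}} = - \frac{83}{35 \frac{1}{98 \cdot 147}} = - \frac{83}{35 \cdot \frac{1}{98} \cdot \frac{1}{147}} = - \frac{83 \frac{1}{\frac{1}{14406}}}{35} = \left(- \frac{83}{35}\right) 14406 = - \frac{170814}{5}$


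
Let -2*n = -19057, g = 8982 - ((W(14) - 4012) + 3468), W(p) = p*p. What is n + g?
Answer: 37717/2 ≈ 18859.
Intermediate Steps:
W(p) = p²
g = 9330 (g = 8982 - ((14² - 4012) + 3468) = 8982 - ((196 - 4012) + 3468) = 8982 - (-3816 + 3468) = 8982 - 1*(-348) = 8982 + 348 = 9330)
n = 19057/2 (n = -½*(-19057) = 19057/2 ≈ 9528.5)
n + g = 19057/2 + 9330 = 37717/2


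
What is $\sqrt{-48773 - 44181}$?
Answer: $i \sqrt{92954} \approx 304.88 i$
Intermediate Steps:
$\sqrt{-48773 - 44181} = \sqrt{-92954} = i \sqrt{92954}$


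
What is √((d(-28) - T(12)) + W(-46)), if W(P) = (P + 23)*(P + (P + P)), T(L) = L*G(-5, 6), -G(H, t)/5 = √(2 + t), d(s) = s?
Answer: √(3146 + 120*√2) ≈ 57.582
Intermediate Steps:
G(H, t) = -5*√(2 + t)
T(L) = -10*L*√2 (T(L) = L*(-5*√(2 + 6)) = L*(-10*√2) = -10*L*√2)
W(P) = 3*P*(23 + P) (W(P) = (23 + P)*(P + 2*P) = (23 + P)*(3*P) = 3*P*(23 + P))
√((d(-28) - T(12)) + W(-46)) = √((-28 - (-10)*12*√2) + 3*(-46)*(23 - 46)) = √((-28 - (-120)*√2) + 3*(-46)*(-23)) = √((-28 + 120*√2) + 3174) = √(3146 + 120*√2)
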